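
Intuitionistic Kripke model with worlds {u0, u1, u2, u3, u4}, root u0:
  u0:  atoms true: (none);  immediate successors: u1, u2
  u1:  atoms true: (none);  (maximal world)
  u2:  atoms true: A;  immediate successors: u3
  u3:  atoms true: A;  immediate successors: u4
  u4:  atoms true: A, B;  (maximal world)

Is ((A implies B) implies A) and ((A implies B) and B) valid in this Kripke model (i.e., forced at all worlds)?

No

Not every world: u0 does not force ((A implies B) implies A) and ((A implies B) and B).
u0 does not force ((A implies B) implies A) and ((A implies B) and B) since u0 fails (A implies B) implies A.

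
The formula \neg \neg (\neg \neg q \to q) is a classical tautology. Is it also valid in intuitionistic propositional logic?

This is the double negation of double-negation elimination, which is intuitionistically derivable.
By Glivenko's theorem the double negation of any classical propositional tautology is intuitionistically provable; \neg \neg q \to q is classically a tautology.

Yes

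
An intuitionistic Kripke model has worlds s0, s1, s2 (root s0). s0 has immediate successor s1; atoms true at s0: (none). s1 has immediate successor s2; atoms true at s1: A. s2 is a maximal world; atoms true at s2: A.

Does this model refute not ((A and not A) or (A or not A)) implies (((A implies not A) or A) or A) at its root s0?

No

s0 forces not ((A and not A) or (A or not A)) implies (((A implies not A) or A) or A) vacuously: no world accessible from s0 forces the antecedent not ((A and not A) or (A or not A)).
So the root s0 forces not ((A and not A) or (A or not A)) implies (((A implies not A) or A) or A); the model is not a countermodel.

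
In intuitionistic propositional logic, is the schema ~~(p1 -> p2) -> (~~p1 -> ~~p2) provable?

This is the distribution of double negation over implication, which is intuitionistically derivable.
Assume ~~(p1 -> p2) and ~~p1; suppose ~p2. Then p1 -> p2 would give ~p1 (by contraposition), contradicting ~~p1; so ~(p1 -> p2), contradicting ~~(p1 -> p2). Hence ~~p2.

Yes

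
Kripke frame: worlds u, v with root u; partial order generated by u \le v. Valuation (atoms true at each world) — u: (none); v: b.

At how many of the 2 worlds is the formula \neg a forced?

u: forces it.
v: forces it.
Worlds forcing the formula: {u, v}.

2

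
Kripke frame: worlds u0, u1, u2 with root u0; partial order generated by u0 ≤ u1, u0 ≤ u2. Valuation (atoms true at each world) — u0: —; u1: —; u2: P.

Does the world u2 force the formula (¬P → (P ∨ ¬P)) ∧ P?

u2 ⊩ (¬P → (P ∨ ¬P)) ∧ P since u2 forces both conjuncts.

Yes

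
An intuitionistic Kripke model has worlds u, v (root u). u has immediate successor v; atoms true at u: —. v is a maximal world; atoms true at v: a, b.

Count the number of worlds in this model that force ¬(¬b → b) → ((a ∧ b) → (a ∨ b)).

2

u: forces it.
v: forces it.
Worlds forcing the formula: {u, v}.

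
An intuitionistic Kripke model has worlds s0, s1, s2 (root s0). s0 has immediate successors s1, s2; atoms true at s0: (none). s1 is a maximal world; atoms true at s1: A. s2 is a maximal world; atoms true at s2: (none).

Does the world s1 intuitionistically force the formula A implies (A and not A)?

s1 does not force A implies (A and not A): already at s1 itself, s1 forces A but s1 does not force A and not A.
s1 does not force A and not A since s1 fails not A.

No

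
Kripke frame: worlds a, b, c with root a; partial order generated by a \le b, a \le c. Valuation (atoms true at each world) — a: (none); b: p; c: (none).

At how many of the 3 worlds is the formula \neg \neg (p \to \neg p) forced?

a: does not force it — a \nVdash \neg \neg (p \to \neg p) since b is accessible from a and b \Vdash \neg (p \to \neg p).
b: does not force it.
c: forces it.
Worlds forcing the formula: {c}.

1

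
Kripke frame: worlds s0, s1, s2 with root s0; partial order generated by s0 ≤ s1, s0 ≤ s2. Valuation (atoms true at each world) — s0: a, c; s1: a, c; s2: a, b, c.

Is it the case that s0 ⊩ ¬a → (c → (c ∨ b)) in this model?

Yes

s0 ⊩ ¬a → (c → (c ∨ b)) vacuously: no world accessible from s0 forces the antecedent ¬a.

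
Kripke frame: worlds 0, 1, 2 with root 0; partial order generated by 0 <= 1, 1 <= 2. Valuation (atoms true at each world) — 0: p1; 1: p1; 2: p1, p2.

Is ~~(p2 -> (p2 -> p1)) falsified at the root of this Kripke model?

No

0 ||- ~~(p2 -> (p2 -> p1)): no world accessible from 0 forces ~(p2 -> (p2 -> p1)).
So the root 0 forces ~~(p2 -> (p2 -> p1)); the model is not a countermodel.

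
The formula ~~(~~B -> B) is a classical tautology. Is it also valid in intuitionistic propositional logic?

Yes

This is the double negation of double-negation elimination, which is intuitionistically derivable.
By Glivenko's theorem the double negation of any classical propositional tautology is intuitionistically provable; ~~B -> B is classically a tautology.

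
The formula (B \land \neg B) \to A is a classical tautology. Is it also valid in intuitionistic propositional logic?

Yes

This is an instance of ex falso quodlibet, which is intuitionistically derivable.
No world can force both B and \neg B, so the antecedent B \land \neg B is never forced and the implication holds vacuously at every world.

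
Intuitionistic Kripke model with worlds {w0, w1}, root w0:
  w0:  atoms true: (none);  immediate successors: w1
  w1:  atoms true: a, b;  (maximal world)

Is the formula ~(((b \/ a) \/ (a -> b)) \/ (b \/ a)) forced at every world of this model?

Not every world: w0 ||-/- ~(((b \/ a) \/ (a -> b)) \/ (b \/ a)).
w0 ||-/- ~(((b \/ a) \/ (a -> b)) \/ (b \/ a)) since w0 is accessible from w0 and w0 ||- ((b \/ a) \/ (a -> b)) \/ (b \/ a).
w0 ||- ((b \/ a) \/ (a -> b)) \/ (b \/ a) via the disjunct (b \/ a) \/ (a -> b).

No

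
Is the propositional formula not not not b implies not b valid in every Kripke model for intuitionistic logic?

This is triple-negation reduction, which is intuitionistically derivable.
Assume not not not b and suppose b. Then not not b (double-negation introduction), contradicting not not not b. So not b.

Yes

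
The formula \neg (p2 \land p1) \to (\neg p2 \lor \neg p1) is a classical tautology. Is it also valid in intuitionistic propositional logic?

This is the constructively invalid direction of De Morgan's law for conjunction, which is not intuitionistically valid.
A Kripke countermodel: worlds s0, s1, s2; order generated by s0 \le s1, s0 \le s2; atoms true at each world — s0:{}; s1:{p2}; s2:{p1}.
s0 \nVdash \neg (p2 \land p1) \to (\neg p2 \lor \neg p1): already at s0 itself, s0 \Vdash \neg (p2 \land p1) but s0 \nVdash \neg p2 \lor \neg p1.
s0 \nVdash \neg p2 \lor \neg p1: neither disjunct is forced at s0.
s0 \nVdash \neg p2 since s1 is accessible from s0 and s1 \Vdash p2.
So the root s0 does not force the formula.

No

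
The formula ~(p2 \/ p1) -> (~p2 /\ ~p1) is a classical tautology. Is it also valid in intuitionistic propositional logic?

This is a constructively valid De Morgan direction (negated disjunction to conjunction of negations), which is intuitionistically derivable.
From ~(p2 \/ p1): if p2 held then p2 \/ p1 would, contradiction — so ~p2; similarly ~p1.

Yes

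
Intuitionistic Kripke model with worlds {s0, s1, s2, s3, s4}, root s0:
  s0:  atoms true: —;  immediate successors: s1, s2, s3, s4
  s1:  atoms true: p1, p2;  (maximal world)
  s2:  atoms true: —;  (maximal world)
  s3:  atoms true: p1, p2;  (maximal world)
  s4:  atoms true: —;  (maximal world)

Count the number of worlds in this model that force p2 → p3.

2

s0: does not force it — s0 ⊮ p2 → p3: at the accessible world s1, s1 ⊩ p2 but s1 ⊮ p3.
s1: does not force it — s1 ⊮ p2 → p3: already at s1 itself, s1 ⊩ p2 but s1 ⊮ p3.
s2: forces it.
s3: does not force it — s3 ⊮ p2 → p3: already at s3 itself, s3 ⊩ p2 but s3 ⊮ p3.
s4: forces it.
Worlds forcing the formula: {s2, s4}.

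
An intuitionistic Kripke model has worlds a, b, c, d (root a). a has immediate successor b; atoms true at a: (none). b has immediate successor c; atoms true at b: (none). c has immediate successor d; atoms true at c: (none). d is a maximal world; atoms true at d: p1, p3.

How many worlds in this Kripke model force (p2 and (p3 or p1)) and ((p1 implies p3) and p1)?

0

a: does not force it — a does not force (p2 and (p3 or p1)) and ((p1 implies p3) and p1) since a fails p2 and (p3 or p1).
b: does not force it — b does not force (p2 and (p3 or p1)) and ((p1 implies p3) and p1) since b fails p2 and (p3 or p1).
c: does not force it — c does not force (p2 and (p3 or p1)) and ((p1 implies p3) and p1) since c fails p2 and (p3 or p1).
d: does not force it.
Worlds forcing the formula: { }.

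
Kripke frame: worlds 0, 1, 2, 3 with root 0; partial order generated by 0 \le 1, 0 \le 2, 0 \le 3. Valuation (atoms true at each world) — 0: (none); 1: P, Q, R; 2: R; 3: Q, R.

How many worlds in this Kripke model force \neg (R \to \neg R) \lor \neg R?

0: forces it.
1: forces it.
2: forces it.
3: forces it.
Worlds forcing the formula: {0, 1, 2, 3}.

4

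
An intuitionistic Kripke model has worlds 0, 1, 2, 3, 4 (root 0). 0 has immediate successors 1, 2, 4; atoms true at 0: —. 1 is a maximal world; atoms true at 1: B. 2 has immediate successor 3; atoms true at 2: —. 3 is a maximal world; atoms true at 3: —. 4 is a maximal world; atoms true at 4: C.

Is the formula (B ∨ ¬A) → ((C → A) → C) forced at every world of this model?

Not every world: 0 ⊮ (B ∨ ¬A) → ((C → A) → C).
0 ⊮ (B ∨ ¬A) → ((C → A) → C): already at 0 itself, 0 ⊩ B ∨ ¬A but 0 ⊮ (C → A) → C.
0 ⊮ (C → A) → C: at the accessible world 1, 1 ⊩ C → A but 1 ⊮ C.

No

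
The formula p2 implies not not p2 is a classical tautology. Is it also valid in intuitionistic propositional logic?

Yes

This is double-negation introduction, which is intuitionistically derivable.
If a world forces p2 then every accessible world forces p2 (persistence), so none forces not p2; hence not not p2.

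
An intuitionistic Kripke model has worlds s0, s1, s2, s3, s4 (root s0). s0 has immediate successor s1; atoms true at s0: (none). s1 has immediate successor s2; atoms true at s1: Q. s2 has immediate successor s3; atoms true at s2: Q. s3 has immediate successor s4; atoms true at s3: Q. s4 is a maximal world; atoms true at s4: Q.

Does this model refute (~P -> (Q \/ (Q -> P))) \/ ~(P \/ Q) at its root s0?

Yes

s0 ||-/- (~P -> (Q \/ (Q -> P))) \/ ~(P \/ Q): neither disjunct is forced at s0.
s0 ||-/- ~P -> (Q \/ (Q -> P)): already at s0 itself, s0 ||- ~P but s0 ||-/- Q \/ (Q -> P).
s0 ||-/- Q \/ (Q -> P): neither disjunct is forced at s0.
So the root s0 does not force (~P -> (Q \/ (Q -> P))) \/ ~(P \/ Q); the model is a countermodel.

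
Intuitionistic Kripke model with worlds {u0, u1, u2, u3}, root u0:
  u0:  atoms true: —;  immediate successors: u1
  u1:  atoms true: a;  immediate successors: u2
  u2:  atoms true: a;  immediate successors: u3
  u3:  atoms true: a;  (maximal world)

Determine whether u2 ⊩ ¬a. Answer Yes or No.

u2 ⊮ ¬a since u2 is accessible from u2 and u2 ⊩ a.

No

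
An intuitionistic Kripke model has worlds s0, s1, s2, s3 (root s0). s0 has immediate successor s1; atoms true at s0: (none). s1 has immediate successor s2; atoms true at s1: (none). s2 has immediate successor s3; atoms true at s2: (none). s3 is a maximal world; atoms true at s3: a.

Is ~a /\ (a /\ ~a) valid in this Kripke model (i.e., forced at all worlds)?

No

Not every world: s0 ||-/- ~a /\ (a /\ ~a).
s0 ||-/- ~a /\ (a /\ ~a) since s0 fails ~a.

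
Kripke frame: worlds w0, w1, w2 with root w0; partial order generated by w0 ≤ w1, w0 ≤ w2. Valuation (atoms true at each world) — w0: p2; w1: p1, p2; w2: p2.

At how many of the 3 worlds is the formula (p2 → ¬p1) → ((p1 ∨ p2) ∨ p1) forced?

w0: forces it.
w1: forces it.
w2: forces it.
Worlds forcing the formula: {w0, w1, w2}.

3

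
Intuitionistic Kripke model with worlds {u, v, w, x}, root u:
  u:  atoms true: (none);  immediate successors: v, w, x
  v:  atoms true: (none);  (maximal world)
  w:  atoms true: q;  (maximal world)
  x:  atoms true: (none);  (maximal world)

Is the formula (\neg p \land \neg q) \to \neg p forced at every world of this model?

u \Vdash (\neg p \land \neg q) \to \neg p: every world accessible from u that forces \neg p \land \neg q (namely v, x) also forces \neg p.
Since the root u forces (\neg p \land \neg q) \to \neg p and forcing is persistent (monotone upward), every world forces it.

Yes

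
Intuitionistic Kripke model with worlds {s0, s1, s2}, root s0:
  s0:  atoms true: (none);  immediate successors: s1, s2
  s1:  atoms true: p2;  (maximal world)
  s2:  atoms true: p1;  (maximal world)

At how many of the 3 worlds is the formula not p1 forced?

1

s0: does not force it — s0 does not force not p1 since s2 is accessible from s0 and s2 forces p1.
s1: forces it.
s2: does not force it — s2 does not force not p1 since s2 is accessible from s2 and s2 forces p1.
Worlds forcing the formula: {s1}.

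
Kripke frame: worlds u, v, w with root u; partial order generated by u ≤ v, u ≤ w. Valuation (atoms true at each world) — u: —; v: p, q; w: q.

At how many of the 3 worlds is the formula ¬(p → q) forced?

u: does not force it — u ⊮ ¬(p → q) since u is accessible from u and u ⊩ p → q.
v: does not force it — v ⊮ ¬(p → q) since v is accessible from v and v ⊩ p → q.
w: does not force it — w ⊮ ¬(p → q) since w is accessible from w and w ⊩ p → q.
Worlds forcing the formula: { }.

0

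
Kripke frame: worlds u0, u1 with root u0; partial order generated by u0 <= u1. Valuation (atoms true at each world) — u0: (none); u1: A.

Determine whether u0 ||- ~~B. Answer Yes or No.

No

u0 ||-/- ~~B since u0 is accessible from u0 and u0 ||- ~B.
u0 ||- ~B: no world accessible from u0 forces B.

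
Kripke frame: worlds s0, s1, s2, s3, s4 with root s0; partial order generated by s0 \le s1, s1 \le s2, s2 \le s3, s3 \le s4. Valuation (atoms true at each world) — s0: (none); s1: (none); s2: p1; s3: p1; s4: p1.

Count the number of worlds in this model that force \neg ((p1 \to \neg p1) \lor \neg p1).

s0: forces it.
s1: forces it.
s2: forces it.
s3: forces it.
s4: forces it.
Worlds forcing the formula: {s0, s1, s2, s3, s4}.

5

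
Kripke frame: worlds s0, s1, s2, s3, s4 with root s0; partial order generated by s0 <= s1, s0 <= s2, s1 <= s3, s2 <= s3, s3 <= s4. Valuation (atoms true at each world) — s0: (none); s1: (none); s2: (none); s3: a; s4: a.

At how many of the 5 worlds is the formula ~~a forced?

5

s0: forces it.
s1: forces it.
s2: forces it.
s3: forces it.
s4: forces it.
Worlds forcing the formula: {s0, s1, s2, s3, s4}.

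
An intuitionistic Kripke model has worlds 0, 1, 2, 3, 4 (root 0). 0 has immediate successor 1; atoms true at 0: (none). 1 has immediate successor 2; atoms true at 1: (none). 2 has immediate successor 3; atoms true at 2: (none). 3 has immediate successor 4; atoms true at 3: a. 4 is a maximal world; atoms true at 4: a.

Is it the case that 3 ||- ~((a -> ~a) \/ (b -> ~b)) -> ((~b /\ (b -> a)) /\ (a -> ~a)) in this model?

Yes

3 ||- ~((a -> ~a) \/ (b -> ~b)) -> ((~b /\ (b -> a)) /\ (a -> ~a)) vacuously: no world accessible from 3 forces the antecedent ~((a -> ~a) \/ (b -> ~b)).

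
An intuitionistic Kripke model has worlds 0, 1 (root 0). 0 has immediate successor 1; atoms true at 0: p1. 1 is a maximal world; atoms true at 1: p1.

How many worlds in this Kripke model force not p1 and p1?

0: does not force it — 0 does not force not p1 and p1 since 0 fails not p1.
1: does not force it — 1 does not force not p1 and p1 since 1 fails not p1.
Worlds forcing the formula: { }.

0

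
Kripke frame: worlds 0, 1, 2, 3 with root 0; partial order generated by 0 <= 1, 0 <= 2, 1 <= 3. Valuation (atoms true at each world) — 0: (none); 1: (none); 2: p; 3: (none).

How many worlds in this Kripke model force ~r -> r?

0

0: does not force it — 0 ||-/- ~r -> r: already at 0 itself, 0 ||- ~r but 0 ||-/- r.
1: does not force it.
2: does not force it.
3: does not force it.
Worlds forcing the formula: { }.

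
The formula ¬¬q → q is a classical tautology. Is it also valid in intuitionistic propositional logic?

No

This is double-negation elimination, which is not intuitionistically valid.
A Kripke countermodel: worlds u, v; order generated by u ≤ v; atoms true at each world — u:{}; v:{q}.
u ⊮ ¬¬q → q: already at u itself, u ⊩ ¬¬q but u ⊮ q.
u lacks atom q, so u ⊮ q.
So the root u does not force the formula.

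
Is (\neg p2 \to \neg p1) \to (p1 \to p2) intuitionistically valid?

No

This is the converse of contraposition, which is not intuitionistically valid.
A Kripke countermodel: worlds s0, s1; order generated by s0 \le s1; atoms true at each world — s0:{p1}; s1:{p1,p2}.
s0 \nVdash (\neg p2 \to \neg p1) \to (p1 \to p2): already at s0 itself, s0 \Vdash \neg p2 \to \neg p1 but s0 \nVdash p1 \to p2.
s0 \nVdash p1 \to p2: already at s0 itself, s0 \Vdash p1 but s0 \nVdash p2.
s0 lacks atom p2, so s0 \nVdash p2.
So the root s0 does not force the formula.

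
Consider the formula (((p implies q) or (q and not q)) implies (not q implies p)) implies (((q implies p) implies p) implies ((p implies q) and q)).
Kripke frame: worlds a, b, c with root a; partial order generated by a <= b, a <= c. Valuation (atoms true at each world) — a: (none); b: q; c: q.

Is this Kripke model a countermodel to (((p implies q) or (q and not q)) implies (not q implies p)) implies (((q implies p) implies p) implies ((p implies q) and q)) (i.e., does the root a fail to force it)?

Yes

a does not force (((p implies q) or (q and not q)) implies (not q implies p)) implies (((q implies p) implies p) implies ((p implies q) and q)): already at a itself, a forces ((p implies q) or (q and not q)) implies (not q implies p) but a does not force ((q implies p) implies p) implies ((p implies q) and q).
a does not force ((q implies p) implies p) implies ((p implies q) and q): already at a itself, a forces (q implies p) implies p but a does not force (p implies q) and q.
a does not force (p implies q) and q since a fails q.
So the root a does not force (((p implies q) or (q and not q)) implies (not q implies p)) implies (((q implies p) implies p) implies ((p implies q) and q)); the model is a countermodel.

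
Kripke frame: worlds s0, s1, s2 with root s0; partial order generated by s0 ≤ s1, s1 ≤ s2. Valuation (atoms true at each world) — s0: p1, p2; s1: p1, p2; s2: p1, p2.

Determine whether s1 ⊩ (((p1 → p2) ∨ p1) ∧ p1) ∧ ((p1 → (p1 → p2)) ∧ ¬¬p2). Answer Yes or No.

Yes

s1 ⊩ (((p1 → p2) ∨ p1) ∧ p1) ∧ ((p1 → (p1 → p2)) ∧ ¬¬p2) since s1 forces both conjuncts.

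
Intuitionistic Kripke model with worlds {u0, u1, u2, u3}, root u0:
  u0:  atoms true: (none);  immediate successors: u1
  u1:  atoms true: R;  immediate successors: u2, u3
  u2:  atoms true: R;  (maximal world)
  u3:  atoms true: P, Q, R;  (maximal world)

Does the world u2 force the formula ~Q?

u2 ||- ~Q: no world accessible from u2 forces Q.

Yes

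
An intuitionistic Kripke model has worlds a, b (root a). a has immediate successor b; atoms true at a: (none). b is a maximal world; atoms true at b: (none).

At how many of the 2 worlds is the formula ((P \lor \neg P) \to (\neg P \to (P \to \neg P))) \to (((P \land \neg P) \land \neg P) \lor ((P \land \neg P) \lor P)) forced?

0

a: does not force it — a \nVdash ((P \lor \neg P) \to (\neg P \to (P \to \neg P))) \to (((P \land \neg P) \land \neg P) \lor ((P \land \neg P) \lor P)): already at a itself, a \Vdash (P \lor \neg P) \to (\neg P \to (P \to \neg P)) but a \nVdash ((P \land \neg P) \land \neg P) \lor ((P \land \neg P) \lor P).
b: does not force it — b \nVdash ((P \lor \neg P) \to (\neg P \to (P \to \neg P))) \to (((P \land \neg P) \land \neg P) \lor ((P \land \neg P) \lor P)): already at b itself, b \Vdash (P \lor \neg P) \to (\neg P \to (P \to \neg P)) but b \nVdash ((P \land \neg P) \land \neg P) \lor ((P \land \neg P) \lor P).
Worlds forcing the formula: { }.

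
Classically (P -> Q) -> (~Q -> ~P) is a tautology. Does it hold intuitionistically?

Yes

This is the forward direction of contraposition, which is intuitionistically derivable.
Assume P -> Q and ~Q. If P held then Q would follow, contradicting ~Q; so ~P.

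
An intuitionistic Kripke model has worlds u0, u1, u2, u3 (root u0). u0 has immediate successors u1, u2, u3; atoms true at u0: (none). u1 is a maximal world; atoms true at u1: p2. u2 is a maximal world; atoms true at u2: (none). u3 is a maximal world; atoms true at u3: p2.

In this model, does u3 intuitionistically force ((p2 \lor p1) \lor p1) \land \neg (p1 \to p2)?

u3 \nVdash ((p2 \lor p1) \lor p1) \land \neg (p1 \to p2) since u3 fails \neg (p1 \to p2).

No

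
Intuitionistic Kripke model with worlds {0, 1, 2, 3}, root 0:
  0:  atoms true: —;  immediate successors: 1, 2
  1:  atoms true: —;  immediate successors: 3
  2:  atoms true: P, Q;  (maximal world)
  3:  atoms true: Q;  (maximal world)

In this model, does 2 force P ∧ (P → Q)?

2 ⊩ P ∧ (P → Q) since 2 forces both conjuncts.

Yes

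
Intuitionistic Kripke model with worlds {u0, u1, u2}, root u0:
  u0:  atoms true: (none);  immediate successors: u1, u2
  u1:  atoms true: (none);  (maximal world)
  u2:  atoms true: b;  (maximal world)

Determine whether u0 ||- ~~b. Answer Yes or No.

No

u0 ||-/- ~~b since u1 is accessible from u0 and u1 ||- ~b.
u1 ||- ~b: no world accessible from u1 forces b.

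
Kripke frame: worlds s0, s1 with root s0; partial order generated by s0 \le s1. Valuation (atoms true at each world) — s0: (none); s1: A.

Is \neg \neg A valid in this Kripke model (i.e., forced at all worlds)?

s0 \Vdash \neg \neg A: no world accessible from s0 forces \neg A.
Since the root s0 forces \neg \neg A and forcing is persistent (monotone upward), every world forces it.

Yes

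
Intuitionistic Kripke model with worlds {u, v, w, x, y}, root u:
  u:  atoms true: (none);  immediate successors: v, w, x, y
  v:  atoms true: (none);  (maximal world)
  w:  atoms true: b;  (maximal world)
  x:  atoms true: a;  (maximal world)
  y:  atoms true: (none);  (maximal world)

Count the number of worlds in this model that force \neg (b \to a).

u: does not force it — u \nVdash \neg (b \to a) since v is accessible from u and v \Vdash b \to a.
v: does not force it — v \nVdash \neg (b \to a) since v is accessible from v and v \Vdash b \to a.
w: forces it.
x: does not force it.
y: does not force it.
Worlds forcing the formula: {w}.

1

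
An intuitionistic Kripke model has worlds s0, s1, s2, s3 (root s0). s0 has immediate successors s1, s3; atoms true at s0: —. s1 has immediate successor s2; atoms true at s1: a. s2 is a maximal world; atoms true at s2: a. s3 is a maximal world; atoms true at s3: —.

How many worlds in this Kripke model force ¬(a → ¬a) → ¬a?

s0: does not force it — s0 ⊮ ¬(a → ¬a) → ¬a: at the accessible world s1, s1 ⊩ ¬(a → ¬a) but s1 ⊮ ¬a.
s1: does not force it — s1 ⊮ ¬(a → ¬a) → ¬a: already at s1 itself, s1 ⊩ ¬(a → ¬a) but s1 ⊮ ¬a.
s2: does not force it — s2 ⊮ ¬(a → ¬a) → ¬a: already at s2 itself, s2 ⊩ ¬(a → ¬a) but s2 ⊮ ¬a.
s3: forces it.
Worlds forcing the formula: {s3}.

1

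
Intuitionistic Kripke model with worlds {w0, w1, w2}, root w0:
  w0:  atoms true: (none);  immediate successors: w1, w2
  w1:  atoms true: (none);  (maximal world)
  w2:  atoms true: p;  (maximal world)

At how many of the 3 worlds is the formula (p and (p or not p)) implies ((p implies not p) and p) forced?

1

w0: does not force it — w0 does not force (p and (p or not p)) implies ((p implies not p) and p): at the accessible world w2, w2 forces p and (p or not p) but w2 does not force (p implies not p) and p.
w1: forces it.
w2: does not force it — w2 does not force (p and (p or not p)) implies ((p implies not p) and p): already at w2 itself, w2 forces p and (p or not p) but w2 does not force (p implies not p) and p.
Worlds forcing the formula: {w1}.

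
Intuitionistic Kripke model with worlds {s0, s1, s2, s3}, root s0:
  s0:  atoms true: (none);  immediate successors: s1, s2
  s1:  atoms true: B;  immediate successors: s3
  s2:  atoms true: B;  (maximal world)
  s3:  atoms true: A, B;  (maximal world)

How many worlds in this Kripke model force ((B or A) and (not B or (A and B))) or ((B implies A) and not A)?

1

s0: does not force it — s0 does not force ((B or A) and (not B or (A and B))) or ((B implies A) and not A): neither disjunct is forced at s0.
s1: does not force it — s1 does not force ((B or A) and (not B or (A and B))) or ((B implies A) and not A): neither disjunct is forced at s1.
s2: does not force it.
s3: forces it.
Worlds forcing the formula: {s3}.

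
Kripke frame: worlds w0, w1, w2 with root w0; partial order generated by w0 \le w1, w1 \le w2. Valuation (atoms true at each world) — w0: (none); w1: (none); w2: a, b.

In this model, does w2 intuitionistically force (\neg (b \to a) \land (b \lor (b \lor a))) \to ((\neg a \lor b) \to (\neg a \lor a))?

Yes

w2 \Vdash (\neg (b \to a) \land (b \lor (b \lor a))) \to ((\neg a \lor b) \to (\neg a \lor a)) vacuously: no world accessible from w2 forces the antecedent \neg (b \to a) \land (b \lor (b \lor a)).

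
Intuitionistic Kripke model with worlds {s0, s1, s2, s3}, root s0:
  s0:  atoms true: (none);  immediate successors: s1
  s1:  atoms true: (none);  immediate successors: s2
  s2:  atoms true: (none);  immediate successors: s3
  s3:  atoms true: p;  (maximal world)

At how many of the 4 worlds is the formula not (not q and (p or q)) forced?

s0: does not force it — s0 does not force not (not q and (p or q)) since s3 is accessible from s0 and s3 forces not q and (p or q).
s1: does not force it — s1 does not force not (not q and (p or q)) since s3 is accessible from s1 and s3 forces not q and (p or q).
s2: does not force it — s2 does not force not (not q and (p or q)) since s3 is accessible from s2 and s3 forces not q and (p or q).
s3: does not force it.
Worlds forcing the formula: { }.

0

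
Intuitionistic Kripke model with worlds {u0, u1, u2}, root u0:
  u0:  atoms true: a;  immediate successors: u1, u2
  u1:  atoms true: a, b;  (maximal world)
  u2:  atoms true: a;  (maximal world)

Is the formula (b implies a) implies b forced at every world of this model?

No

Not every world: u0 does not force (b implies a) implies b.
u0 does not force (b implies a) implies b: already at u0 itself, u0 forces b implies a but u0 does not force b.
u0 lacks atom b, so u0 does not force b.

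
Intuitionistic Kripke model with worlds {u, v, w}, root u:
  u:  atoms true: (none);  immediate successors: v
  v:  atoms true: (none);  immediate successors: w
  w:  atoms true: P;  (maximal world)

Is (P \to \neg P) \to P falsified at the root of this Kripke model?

u \Vdash (P \to \neg P) \to P vacuously: no world accessible from u forces the antecedent P \to \neg P.
So the root u forces (P \to \neg P) \to P; the model is not a countermodel.

No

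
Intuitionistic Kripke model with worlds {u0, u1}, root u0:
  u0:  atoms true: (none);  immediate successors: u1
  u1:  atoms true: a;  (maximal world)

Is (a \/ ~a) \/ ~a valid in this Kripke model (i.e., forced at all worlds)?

Not every world: u0 ||-/- (a \/ ~a) \/ ~a.
u0 ||-/- (a \/ ~a) \/ ~a: neither disjunct is forced at u0.
u0 ||-/- a \/ ~a: neither disjunct is forced at u0.

No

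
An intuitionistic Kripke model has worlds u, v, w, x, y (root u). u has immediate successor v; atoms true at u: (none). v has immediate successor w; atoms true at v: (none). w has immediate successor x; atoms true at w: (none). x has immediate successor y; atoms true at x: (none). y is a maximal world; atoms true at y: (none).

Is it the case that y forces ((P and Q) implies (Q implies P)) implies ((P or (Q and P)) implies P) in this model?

y forces ((P and Q) implies (Q implies P)) implies ((P or (Q and P)) implies P): every world accessible from y that forces (P and Q) implies (Q implies P) (namely y) also forces (P or (Q and P)) implies P.

Yes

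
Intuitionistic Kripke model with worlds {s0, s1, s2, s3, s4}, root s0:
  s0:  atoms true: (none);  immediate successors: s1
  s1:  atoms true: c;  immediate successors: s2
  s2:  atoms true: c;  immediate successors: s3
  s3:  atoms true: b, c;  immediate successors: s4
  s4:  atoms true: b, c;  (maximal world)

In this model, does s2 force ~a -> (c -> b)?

No

s2 ||-/- ~a -> (c -> b): already at s2 itself, s2 ||- ~a but s2 ||-/- c -> b.
s2 ||-/- c -> b: already at s2 itself, s2 ||- c but s2 ||-/- b.
s2 lacks atom b, so s2 ||-/- b.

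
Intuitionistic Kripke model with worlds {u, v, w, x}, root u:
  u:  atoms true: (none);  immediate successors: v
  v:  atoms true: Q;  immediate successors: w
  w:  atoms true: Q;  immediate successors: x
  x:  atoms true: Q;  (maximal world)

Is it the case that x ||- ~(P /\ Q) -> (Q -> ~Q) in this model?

x ||-/- ~(P /\ Q) -> (Q -> ~Q): already at x itself, x ||- ~(P /\ Q) but x ||-/- Q -> ~Q.
x ||-/- Q -> ~Q: already at x itself, x ||- Q but x ||-/- ~Q.
x ||-/- ~Q since x is accessible from x and x ||- Q.

No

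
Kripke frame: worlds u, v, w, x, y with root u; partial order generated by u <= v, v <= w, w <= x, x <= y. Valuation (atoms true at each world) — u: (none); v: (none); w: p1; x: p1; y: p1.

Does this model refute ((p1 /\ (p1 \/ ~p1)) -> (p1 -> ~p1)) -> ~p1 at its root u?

No

u ||- ((p1 /\ (p1 \/ ~p1)) -> (p1 -> ~p1)) -> ~p1 vacuously: no world accessible from u forces the antecedent (p1 /\ (p1 \/ ~p1)) -> (p1 -> ~p1).
So the root u forces ((p1 /\ (p1 \/ ~p1)) -> (p1 -> ~p1)) -> ~p1; the model is not a countermodel.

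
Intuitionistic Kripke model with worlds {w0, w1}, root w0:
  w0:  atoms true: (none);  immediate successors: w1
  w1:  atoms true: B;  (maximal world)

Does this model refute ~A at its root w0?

No

w0 ||- ~A: no world accessible from w0 forces A.
So the root w0 forces ~A; the model is not a countermodel.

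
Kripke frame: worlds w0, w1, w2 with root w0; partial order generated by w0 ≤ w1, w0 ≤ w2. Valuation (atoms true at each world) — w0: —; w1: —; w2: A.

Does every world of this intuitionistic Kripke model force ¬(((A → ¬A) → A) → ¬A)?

Not every world: w0 ⊮ ¬(((A → ¬A) → A) → ¬A).
w0 ⊮ ¬(((A → ¬A) → A) → ¬A) since w1 is accessible from w0 and w1 ⊩ ((A → ¬A) → A) → ¬A.
w1 ⊩ ((A → ¬A) → A) → ¬A vacuously: no world accessible from w1 forces the antecedent (A → ¬A) → A.

No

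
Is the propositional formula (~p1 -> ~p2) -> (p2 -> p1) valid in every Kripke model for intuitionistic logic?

This is the converse of contraposition, which is not intuitionistically valid.
A Kripke countermodel: worlds u0, u1; order generated by u0 <= u1; atoms true at each world — u0:{p2}; u1:{p1,p2}.
u0 ||-/- (~p1 -> ~p2) -> (p2 -> p1): already at u0 itself, u0 ||- ~p1 -> ~p2 but u0 ||-/- p2 -> p1.
u0 ||-/- p2 -> p1: already at u0 itself, u0 ||- p2 but u0 ||-/- p1.
u0 lacks atom p1, so u0 ||-/- p1.
So the root u0 does not force the formula.

No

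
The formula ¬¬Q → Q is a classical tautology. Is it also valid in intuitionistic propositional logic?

This is double-negation elimination, which is not intuitionistically valid.
A Kripke countermodel: worlds 0, 1; order generated by 0 ≤ 1; atoms true at each world — 0:{}; 1:{Q}.
0 ⊮ ¬¬Q → Q: already at 0 itself, 0 ⊩ ¬¬Q but 0 ⊮ Q.
0 lacks atom Q, so 0 ⊮ Q.
So the root 0 does not force the formula.

No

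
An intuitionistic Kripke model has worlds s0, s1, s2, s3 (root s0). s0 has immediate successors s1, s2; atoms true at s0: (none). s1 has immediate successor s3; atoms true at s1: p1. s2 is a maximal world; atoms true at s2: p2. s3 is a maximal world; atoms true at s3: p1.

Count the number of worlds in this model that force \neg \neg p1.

s0: does not force it — s0 \nVdash \neg \neg p1 since s2 is accessible from s0 and s2 \Vdash \neg p1.
s1: forces it.
s2: does not force it — s2 \nVdash \neg \neg p1 since s2 is accessible from s2 and s2 \Vdash \neg p1.
s3: forces it.
Worlds forcing the formula: {s1, s3}.

2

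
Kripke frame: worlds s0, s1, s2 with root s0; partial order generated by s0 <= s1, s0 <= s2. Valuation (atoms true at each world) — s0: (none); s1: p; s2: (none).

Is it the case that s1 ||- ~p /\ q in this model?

s1 ||-/- ~p /\ q since s1 fails ~p.

No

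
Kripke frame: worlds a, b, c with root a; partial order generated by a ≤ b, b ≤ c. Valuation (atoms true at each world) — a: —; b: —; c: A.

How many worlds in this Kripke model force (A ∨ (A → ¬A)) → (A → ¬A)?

0

a: does not force it — a ⊮ (A ∨ (A → ¬A)) → (A → ¬A): at the accessible world c, c ⊩ A ∨ (A → ¬A) but c ⊮ A → ¬A.
b: does not force it — b ⊮ (A ∨ (A → ¬A)) → (A → ¬A): at the accessible world c, c ⊩ A ∨ (A → ¬A) but c ⊮ A → ¬A.
c: does not force it — c ⊮ (A ∨ (A → ¬A)) → (A → ¬A): already at c itself, c ⊩ A ∨ (A → ¬A) but c ⊮ A → ¬A.
Worlds forcing the formula: { }.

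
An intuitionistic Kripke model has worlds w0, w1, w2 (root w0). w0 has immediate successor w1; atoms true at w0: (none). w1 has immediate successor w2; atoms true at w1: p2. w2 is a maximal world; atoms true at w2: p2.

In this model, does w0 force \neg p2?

No

w0 \nVdash \neg p2 since w1 is accessible from w0 and w1 \Vdash p2.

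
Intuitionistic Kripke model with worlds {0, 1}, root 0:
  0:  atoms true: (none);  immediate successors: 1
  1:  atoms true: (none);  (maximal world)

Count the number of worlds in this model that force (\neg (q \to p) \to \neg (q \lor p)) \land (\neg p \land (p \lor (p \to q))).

2

0: forces it.
1: forces it.
Worlds forcing the formula: {0, 1}.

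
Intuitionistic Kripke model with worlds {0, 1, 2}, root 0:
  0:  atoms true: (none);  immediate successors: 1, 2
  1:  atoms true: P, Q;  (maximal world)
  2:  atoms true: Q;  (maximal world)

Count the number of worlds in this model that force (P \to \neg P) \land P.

0: does not force it — 0 \nVdash (P \to \neg P) \land P since 0 fails P \to \neg P.
1: does not force it — 1 \nVdash (P \to \neg P) \land P since 1 fails P \to \neg P.
2: does not force it.
Worlds forcing the formula: { }.

0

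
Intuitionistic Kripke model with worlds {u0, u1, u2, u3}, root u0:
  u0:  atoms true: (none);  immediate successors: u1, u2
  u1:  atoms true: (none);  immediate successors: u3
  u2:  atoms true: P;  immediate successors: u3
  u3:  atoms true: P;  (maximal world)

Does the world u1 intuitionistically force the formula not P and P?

No

u1 does not force not P and P since u1 fails not P.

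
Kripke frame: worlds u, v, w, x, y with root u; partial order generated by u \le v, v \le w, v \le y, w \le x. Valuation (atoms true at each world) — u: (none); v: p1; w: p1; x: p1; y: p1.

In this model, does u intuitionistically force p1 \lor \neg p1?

u \nVdash p1 \lor \neg p1: neither disjunct is forced at u.
u lacks atom p1, so u \nVdash p1.

No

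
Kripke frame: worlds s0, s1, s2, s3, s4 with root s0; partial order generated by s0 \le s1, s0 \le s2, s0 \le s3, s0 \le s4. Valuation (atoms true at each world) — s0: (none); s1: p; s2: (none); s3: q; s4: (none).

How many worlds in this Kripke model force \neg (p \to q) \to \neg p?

s0: does not force it — s0 \nVdash \neg (p \to q) \to \neg p: at the accessible world s1, s1 \Vdash \neg (p \to q) but s1 \nVdash \neg p.
s1: does not force it — s1 \nVdash \neg (p \to q) \to \neg p: already at s1 itself, s1 \Vdash \neg (p \to q) but s1 \nVdash \neg p.
s2: forces it.
s3: forces it.
s4: forces it.
Worlds forcing the formula: {s2, s3, s4}.

3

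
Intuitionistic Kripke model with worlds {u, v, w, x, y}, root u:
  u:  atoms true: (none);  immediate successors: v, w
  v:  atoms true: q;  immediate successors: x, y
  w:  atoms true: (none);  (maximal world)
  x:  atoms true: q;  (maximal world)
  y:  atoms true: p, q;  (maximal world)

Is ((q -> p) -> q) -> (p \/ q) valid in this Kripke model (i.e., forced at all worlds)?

u ||- ((q -> p) -> q) -> (p \/ q): every world accessible from u that forces (q -> p) -> q (namely v, x, y) also forces p \/ q.
Since the root u forces ((q -> p) -> q) -> (p \/ q) and forcing is persistent (monotone upward), every world forces it.

Yes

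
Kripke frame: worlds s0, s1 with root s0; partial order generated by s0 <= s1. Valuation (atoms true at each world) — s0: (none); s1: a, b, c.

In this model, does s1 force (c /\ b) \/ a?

s1 ||- (c /\ b) \/ a via the disjunct c /\ b.

Yes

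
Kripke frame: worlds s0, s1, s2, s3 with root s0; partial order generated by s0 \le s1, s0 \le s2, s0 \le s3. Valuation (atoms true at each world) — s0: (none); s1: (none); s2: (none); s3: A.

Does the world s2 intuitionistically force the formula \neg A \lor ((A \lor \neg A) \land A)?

Yes

s2 \Vdash \neg A \lor ((A \lor \neg A) \land A) via the disjunct \neg A.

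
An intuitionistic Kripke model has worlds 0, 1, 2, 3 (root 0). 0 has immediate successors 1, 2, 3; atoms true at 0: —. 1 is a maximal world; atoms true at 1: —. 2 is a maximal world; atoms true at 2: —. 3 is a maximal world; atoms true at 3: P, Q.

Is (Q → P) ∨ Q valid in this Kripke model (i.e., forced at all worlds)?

Yes

0 ⊩ (Q → P) ∨ Q via the disjunct Q → P.
Since the root 0 forces (Q → P) ∨ Q and forcing is persistent (monotone upward), every world forces it.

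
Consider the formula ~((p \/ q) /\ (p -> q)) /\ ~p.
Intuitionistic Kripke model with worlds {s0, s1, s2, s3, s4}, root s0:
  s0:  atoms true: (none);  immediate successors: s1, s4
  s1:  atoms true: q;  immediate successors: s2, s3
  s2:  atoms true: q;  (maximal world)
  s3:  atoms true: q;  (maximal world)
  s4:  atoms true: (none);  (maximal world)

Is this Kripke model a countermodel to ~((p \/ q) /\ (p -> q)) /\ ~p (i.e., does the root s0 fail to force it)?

s0 ||-/- ~((p \/ q) /\ (p -> q)) /\ ~p since s0 fails ~((p \/ q) /\ (p -> q)).
So the root s0 does not force ~((p \/ q) /\ (p -> q)) /\ ~p; the model is a countermodel.

Yes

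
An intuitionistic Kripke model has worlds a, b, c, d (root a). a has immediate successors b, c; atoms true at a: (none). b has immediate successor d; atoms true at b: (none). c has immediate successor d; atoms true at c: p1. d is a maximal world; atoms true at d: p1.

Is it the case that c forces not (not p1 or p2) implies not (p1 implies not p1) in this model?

Yes

c forces not (not p1 or p2) implies not (p1 implies not p1): every world accessible from c that forces not (not p1 or p2) (namely c, d) also forces not (p1 implies not p1).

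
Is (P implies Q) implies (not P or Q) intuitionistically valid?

No

This is the material-implication-as-disjunction principle, which is not intuitionistically valid.
A Kripke countermodel: worlds 0, 1; order generated by 0 <= 1; atoms true at each world — 0:{}; 1:{P,Q}.
0 does not force (P implies Q) implies (not P or Q): already at 0 itself, 0 forces P implies Q but 0 does not force not P or Q.
0 does not force not P or Q: neither disjunct is forced at 0.
0 does not force not P since 1 is accessible from 0 and 1 forces P.
So the root 0 does not force the formula.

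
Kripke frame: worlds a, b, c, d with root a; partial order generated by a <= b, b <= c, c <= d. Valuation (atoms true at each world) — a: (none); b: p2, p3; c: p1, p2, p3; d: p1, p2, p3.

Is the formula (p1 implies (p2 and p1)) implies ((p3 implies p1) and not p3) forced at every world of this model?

No

Not every world: a does not force (p1 implies (p2 and p1)) implies ((p3 implies p1) and not p3).
a does not force (p1 implies (p2 and p1)) implies ((p3 implies p1) and not p3): already at a itself, a forces p1 implies (p2 and p1) but a does not force (p3 implies p1) and not p3.
a does not force (p3 implies p1) and not p3 since a fails p3 implies p1.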